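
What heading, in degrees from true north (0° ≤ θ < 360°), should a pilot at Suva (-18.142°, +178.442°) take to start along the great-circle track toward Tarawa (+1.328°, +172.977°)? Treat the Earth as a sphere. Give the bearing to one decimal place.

Δλ = 172.977 − 178.442 = -5.465°.
θ = atan2( sin Δλ · cos φ₂ , cos φ₁ · sin φ₂ − sin φ₁ · cos φ₂ · cos Δλ )
  = atan2(-0.09521, 0.33190) = -16.007° → normalised to [0°, 360°): 343.993°.

344.0°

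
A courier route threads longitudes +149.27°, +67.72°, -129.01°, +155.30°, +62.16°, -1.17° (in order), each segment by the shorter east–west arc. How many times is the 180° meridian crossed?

Leg 1: +149.27° → +67.72°, shortest Δλ = -81.55° (west) — does not cross 180°.
Leg 2: +67.72° → -129.01°, shortest Δλ = 163.27° (east) — crosses 180°.
Leg 3: -129.01° → +155.30°, shortest Δλ = -75.69° (west) — crosses 180°.
Leg 4: +155.30° → +62.16°, shortest Δλ = -93.14° (west) — does not cross 180°.
Leg 5: +62.16° → -1.17°, shortest Δλ = -63.33° (west) — does not cross 180°.
Total crossings: 2.

2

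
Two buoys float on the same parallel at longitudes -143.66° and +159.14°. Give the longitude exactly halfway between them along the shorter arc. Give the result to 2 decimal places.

-172.26°

Signed shortest Δλ from -143.66° to +159.14° is -57.20°.
Midpoint longitude = -143.66° + (-57.20°)/2 = -143.66° − 28.60° = -172.26°.
(The naïve average (-143.66 + +159.14)/2 = 7.74° is on the wrong side of the globe.)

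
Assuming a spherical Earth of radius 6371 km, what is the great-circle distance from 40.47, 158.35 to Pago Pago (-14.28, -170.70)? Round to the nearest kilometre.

Δλ = -170.70 − 158.35 = -329.05°; wrapped into (−180°, 180°]: 30.95°.
Δφ = -14.28 − 40.47 = -54.75°.
a = sin²(Δφ/2) + cos φ₁ · cos φ₂ · sin²(Δλ/2) = 0.263913.
c = 2·atan2(√a, √(1−a)) = 1.07904 rad → d = 6371·c ≈ 6874.57 km.

6875 km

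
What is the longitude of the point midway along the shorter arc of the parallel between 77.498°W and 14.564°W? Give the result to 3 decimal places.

Signed shortest Δλ from -77.498° to -14.564° is +62.934°.
Midpoint longitude = -77.498° + (+62.934°)/2 = -77.498° + 31.467° = -46.031°.

46.031°W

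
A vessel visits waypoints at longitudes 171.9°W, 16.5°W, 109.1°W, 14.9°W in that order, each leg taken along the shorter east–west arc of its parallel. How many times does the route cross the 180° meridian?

0

Leg 1: -171.9° → -16.5°, shortest Δλ = 155.4° (east) — does not cross 180°.
Leg 2: -16.5° → -109.1°, shortest Δλ = -92.6° (west) — does not cross 180°.
Leg 3: -109.1° → -14.9°, shortest Δλ = 94.2° (east) — does not cross 180°.
Total crossings: 0.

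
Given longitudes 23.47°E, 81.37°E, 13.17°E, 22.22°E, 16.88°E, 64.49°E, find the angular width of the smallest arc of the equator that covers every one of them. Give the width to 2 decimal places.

Sort the longitudes: +13.17°, +16.88°, +22.22°, +23.47°, +64.49°, +81.37°.
Eastward gaps between consecutive values (wrapping around): 3.71°, 5.34°, 1.25°, 41.02°, 16.88°, 291.80°.
Largest gap = 291.80° ⇒ minimal covering band is its complement: 360° − 291.80° = 68.20°.
Band runs from +13.17° eastward to +81.37°.

68.20°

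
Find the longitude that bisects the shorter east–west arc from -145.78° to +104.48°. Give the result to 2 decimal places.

Signed shortest Δλ from -145.78° to +104.48° is -109.74°.
Midpoint longitude = -145.78° + (-109.74°)/2 = -145.78° − 54.87° = -200.65°.
Normalise into (−180°, 180°]: +159.35°.
(The naïve average (-145.78 + +104.48)/2 = -20.65° is on the wrong side of the globe.)

+159.35°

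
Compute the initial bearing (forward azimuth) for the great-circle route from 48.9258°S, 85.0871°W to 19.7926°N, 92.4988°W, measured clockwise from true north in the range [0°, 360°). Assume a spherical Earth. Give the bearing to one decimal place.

Δλ = -92.4988 − -85.0871 = -7.4117°.
θ = atan2( sin Δλ · cos φ₂ , cos φ₁ · sin φ₂ − sin φ₁ · cos φ₂ · cos Δλ )
  = atan2(-0.12138, 0.92588) = -7.469° → normalised to [0°, 360°): 352.531°.

352.5°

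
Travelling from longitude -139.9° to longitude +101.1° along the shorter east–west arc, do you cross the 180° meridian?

Naïve |101.1 − -139.9| = 241.0° > 180°, so the shorter arc goes the other way round — across 180°.
Signed shortest Δλ = ((101.1 − -139.9 + 180) mod 360) − 180 = -119.0°.
Going west by 119.0° from -139.9° passes through 180° before reaching +101.1°.

Yes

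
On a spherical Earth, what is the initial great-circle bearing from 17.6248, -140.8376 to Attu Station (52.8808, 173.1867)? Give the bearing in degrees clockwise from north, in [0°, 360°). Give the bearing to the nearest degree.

326°

Δλ = 173.1867 − -140.8376 = 314.0243°; wrapped into (−180°, 180°]: -45.9757°.
θ = atan2( sin Δλ · cos φ₂ , cos φ₁ · sin φ₂ − sin φ₁ · cos φ₂ · cos Δλ )
  = atan2(-0.43393, 0.63297) = -34.432° → normalised to [0°, 360°): 325.568°.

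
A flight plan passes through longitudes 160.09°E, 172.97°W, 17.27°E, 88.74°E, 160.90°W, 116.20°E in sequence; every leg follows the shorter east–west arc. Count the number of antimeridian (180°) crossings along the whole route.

4

Leg 1: +160.09° → -172.97°, shortest Δλ = 26.94° (east) — crosses 180°.
Leg 2: -172.97° → +17.27°, shortest Δλ = -169.76° (west) — crosses 180°.
Leg 3: +17.27° → +88.74°, shortest Δλ = 71.47° (east) — does not cross 180°.
Leg 4: +88.74° → -160.90°, shortest Δλ = 110.36° (east) — crosses 180°.
Leg 5: -160.90° → +116.20°, shortest Δλ = -82.9° (west) — crosses 180°.
Total crossings: 4.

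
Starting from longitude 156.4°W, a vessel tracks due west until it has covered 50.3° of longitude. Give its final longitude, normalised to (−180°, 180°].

Start at -156.4°; shift −50.3° → -206.7°.
-206.7° lies outside (−180°, 180°]; add 360° → +153.3°.

153.3°E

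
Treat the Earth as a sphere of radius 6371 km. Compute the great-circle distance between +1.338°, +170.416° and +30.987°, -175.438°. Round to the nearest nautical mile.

Δλ = -175.438 − 170.416 = -345.854°; wrapped into (−180°, 180°]: 14.146°.
Δφ = 30.987 − 1.338 = 29.649°.
a = sin²(Δφ/2) + cos φ₁ · cos φ₂ · sin²(Δλ/2) = 0.078458.
c = 2·atan2(√a, √(1−a)) = 0.56781 rad → d = 6371·c ≈ 3617.49 km ≈ 1953.29 nmi.

1953 nmi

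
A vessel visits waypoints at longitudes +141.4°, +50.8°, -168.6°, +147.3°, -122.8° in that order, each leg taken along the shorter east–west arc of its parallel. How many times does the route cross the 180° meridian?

Leg 1: +141.4° → +50.8°, shortest Δλ = -90.6° (west) — does not cross 180°.
Leg 2: +50.8° → -168.6°, shortest Δλ = 140.6° (east) — crosses 180°.
Leg 3: -168.6° → +147.3°, shortest Δλ = -44.1° (west) — crosses 180°.
Leg 4: +147.3° → -122.8°, shortest Δλ = 89.9° (east) — crosses 180°.
Total crossings: 3.

3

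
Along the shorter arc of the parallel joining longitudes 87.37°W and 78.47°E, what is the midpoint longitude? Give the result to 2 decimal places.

Signed shortest Δλ from -87.37° to +78.47° is +165.84°.
Midpoint longitude = -87.37° + (+165.84°)/2 = -87.37° + 82.92° = -4.45°.

4.45°W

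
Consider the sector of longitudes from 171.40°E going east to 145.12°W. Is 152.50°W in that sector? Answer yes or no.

Band width going east from +171.40° to -145.12°: ((-145.12 − 171.40) mod 360) = 43.48°.
Offset of -152.50° east of the west edge: ((-152.50 − 171.40) mod 360) = 36.10°.
36.10° ≤ 43.48° ⇒ inside.

Yes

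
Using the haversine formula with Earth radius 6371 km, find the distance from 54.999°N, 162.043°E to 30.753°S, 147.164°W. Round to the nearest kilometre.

Δλ = -147.164 − 162.043 = -309.207°; wrapped into (−180°, 180°]: 50.793°.
Δφ = -30.753 − 54.999 = -85.752°.
a = sin²(Δφ/2) + cos φ₁ · cos φ₂ · sin²(Δλ/2) = 0.553632.
c = 2·atan2(√a, √(1−a)) = 1.67827 rad → d = 6371·c ≈ 10692.24 km.

10692 km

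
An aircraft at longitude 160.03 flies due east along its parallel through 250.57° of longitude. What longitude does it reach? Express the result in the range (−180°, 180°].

+50.60°

Start at +160.03°; shift +250.57° → +410.60°.
+410.60° lies outside (−180°, 180°]; subtract 360° → +50.60°.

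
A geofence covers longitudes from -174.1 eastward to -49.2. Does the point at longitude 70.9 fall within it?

No

Band width going east from -174.1° to -49.2°: ((-49.2 − -174.1) mod 360) = 124.9°.
Offset of +70.9° east of the west edge: ((70.9 − -174.1) mod 360) = 245.0°.
245.0° > 124.9° ⇒ outside.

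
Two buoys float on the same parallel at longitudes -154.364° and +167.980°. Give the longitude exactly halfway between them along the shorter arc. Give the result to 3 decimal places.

Signed shortest Δλ from -154.364° to +167.980° is -37.656°.
Midpoint longitude = -154.364° + (-37.656°)/2 = -154.364° − 18.828° = -173.192°.
(The naïve average (-154.364 + +167.980)/2 = 6.808° is on the wrong side of the globe.)

-173.192°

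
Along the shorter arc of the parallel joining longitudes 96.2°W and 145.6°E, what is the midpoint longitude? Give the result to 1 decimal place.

155.3°W

Signed shortest Δλ from -96.2° to +145.6° is -118.2°.
Midpoint longitude = -96.2° + (-118.2°)/2 = -96.2° − 59.1° = -155.3°.
(The naïve average (-96.2 + +145.6)/2 = 24.7° is on the wrong side of the globe.)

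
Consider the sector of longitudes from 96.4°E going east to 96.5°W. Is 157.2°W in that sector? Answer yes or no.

Band width going east from +96.4° to -96.5°: ((-96.5 − 96.4) mod 360) = 167.1°.
Offset of -157.2° east of the west edge: ((-157.2 − 96.4) mod 360) = 106.4°.
106.4° ≤ 167.1° ⇒ inside.

Yes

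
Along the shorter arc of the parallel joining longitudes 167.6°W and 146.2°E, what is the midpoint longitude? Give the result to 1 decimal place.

169.3°E

Signed shortest Δλ from -167.6° to +146.2° is -46.2°.
Midpoint longitude = -167.6° + (-46.2°)/2 = -167.6° − 23.1° = -190.7°.
Normalise into (−180°, 180°]: +169.3°.
(The naïve average (-167.6 + +146.2)/2 = -10.7° is on the wrong side of the globe.)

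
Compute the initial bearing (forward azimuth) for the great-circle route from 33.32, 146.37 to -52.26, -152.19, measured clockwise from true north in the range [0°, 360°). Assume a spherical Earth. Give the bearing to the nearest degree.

147°

Δλ = -152.19 − 146.37 = -298.56°; wrapped into (−180°, 180°]: 61.44°.
θ = atan2( sin Δλ · cos φ₂ , cos φ₁ · sin φ₂ − sin φ₁ · cos φ₂ · cos Δλ )
  = atan2(0.53760, -0.82154) = 146.800° → normalised to [0°, 360°): 146.800°.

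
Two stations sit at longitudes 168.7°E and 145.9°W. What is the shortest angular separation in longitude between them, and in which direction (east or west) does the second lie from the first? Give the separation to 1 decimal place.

45.4° east

Raw difference: -145.9 − 168.7 = -314.6°.
Normalise into (−180°, 180°]: -314.6° + 360° = 45.4°.
Positive ⇒ the second point lies to the east; separation 45.4°.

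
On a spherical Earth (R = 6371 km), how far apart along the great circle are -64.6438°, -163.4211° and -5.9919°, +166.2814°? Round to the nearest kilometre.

Δλ = 166.2814 − -163.4211 = 329.7025°; wrapped into (−180°, 180°]: -30.2975°.
Δφ = -5.9919 − -64.6438 = 58.6519°.
a = sin²(Δφ/2) + cos φ₁ · cos φ₂ · sin²(Δλ/2) = 0.268967.
c = 2·atan2(√a, √(1−a)) = 1.09047 rad → d = 6371·c ≈ 6947.41 km.

6947 km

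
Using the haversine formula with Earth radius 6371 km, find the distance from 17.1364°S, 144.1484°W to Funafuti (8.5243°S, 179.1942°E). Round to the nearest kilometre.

Δλ = 179.1942 − -144.1484 = 323.3426°; wrapped into (−180°, 180°]: -36.6574°.
Δφ = -8.5243 − -17.1364 = 8.6121°.
a = sin²(Δφ/2) + cos φ₁ · cos φ₂ · sin²(Δλ/2) = 0.099094.
c = 2·atan2(√a, √(1−a)) = 0.64047 rad → d = 6371·c ≈ 4080.46 km.

4080 km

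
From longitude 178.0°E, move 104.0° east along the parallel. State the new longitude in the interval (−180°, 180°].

Start at +178.0°; shift +104.0° → +282.0°.
+282.0° lies outside (−180°, 180°]; subtract 360° → -78.0°.

78.0°W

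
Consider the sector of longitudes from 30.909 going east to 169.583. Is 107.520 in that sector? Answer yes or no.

Yes

Band width going east from +30.909° to +169.583°: ((169.583 − 30.909) mod 360) = 138.674°.
Offset of +107.520° east of the west edge: ((107.520 − 30.909) mod 360) = 76.611°.
76.611° ≤ 138.674° ⇒ inside.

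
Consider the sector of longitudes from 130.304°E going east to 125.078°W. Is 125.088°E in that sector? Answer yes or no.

No

Band width going east from +130.304° to -125.078°: ((-125.078 − 130.304) mod 360) = 104.618°.
Offset of +125.088° east of the west edge: ((125.088 − 130.304) mod 360) = 354.784°.
354.784° > 104.618° ⇒ outside.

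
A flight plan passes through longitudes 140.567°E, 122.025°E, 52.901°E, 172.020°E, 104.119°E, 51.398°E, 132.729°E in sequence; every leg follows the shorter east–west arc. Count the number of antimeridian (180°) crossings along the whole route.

0

Leg 1: +140.567° → +122.025°, shortest Δλ = -18.542° (west) — does not cross 180°.
Leg 2: +122.025° → +52.901°, shortest Δλ = -69.124° (west) — does not cross 180°.
Leg 3: +52.901° → +172.020°, shortest Δλ = 119.119° (east) — does not cross 180°.
Leg 4: +172.020° → +104.119°, shortest Δλ = -67.901° (west) — does not cross 180°.
Leg 5: +104.119° → +51.398°, shortest Δλ = -52.721° (west) — does not cross 180°.
Leg 6: +51.398° → +132.729°, shortest Δλ = 81.331° (east) — does not cross 180°.
Total crossings: 0.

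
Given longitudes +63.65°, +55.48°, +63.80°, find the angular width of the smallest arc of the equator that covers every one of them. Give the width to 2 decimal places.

Sort the longitudes: +55.48°, +63.65°, +63.80°.
Eastward gaps between consecutive values (wrapping around): 8.17°, 0.15°, 351.68°.
Largest gap = 351.68° ⇒ minimal covering band is its complement: 360° − 351.68° = 8.32°.
Band runs from +55.48° eastward to +63.80°.

8.32°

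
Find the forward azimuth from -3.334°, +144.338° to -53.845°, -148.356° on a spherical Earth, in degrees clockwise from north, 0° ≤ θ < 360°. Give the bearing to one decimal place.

145.5°

Δλ = -148.356 − 144.338 = -292.694°; wrapped into (−180°, 180°]: 67.306°.
θ = atan2( sin Δλ · cos φ₂ , cos φ₁ · sin φ₂ − sin φ₁ · cos φ₂ · cos Δλ )
  = atan2(0.54430, -0.79282) = 145.529° → normalised to [0°, 360°): 145.529°.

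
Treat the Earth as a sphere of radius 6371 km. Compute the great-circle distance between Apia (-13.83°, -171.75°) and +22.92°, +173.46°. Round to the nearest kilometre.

4392 km

Δλ = 173.46 − -171.75 = 345.21°; wrapped into (−180°, 180°]: -14.79°.
Δφ = 22.92 − -13.83 = 36.75°.
a = sin²(Δφ/2) + cos φ₁ · cos φ₂ · sin²(Δλ/2) = 0.114189.
c = 2·atan2(√a, √(1−a)) = 0.68941 rad → d = 6371·c ≈ 4392.22 km.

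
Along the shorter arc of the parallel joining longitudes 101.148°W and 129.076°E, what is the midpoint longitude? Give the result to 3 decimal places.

Signed shortest Δλ from -101.148° to +129.076° is -129.776°.
Midpoint longitude = -101.148° + (-129.776°)/2 = -101.148° − 64.888° = -166.036°.
(The naïve average (-101.148 + +129.076)/2 = 13.964° is on the wrong side of the globe.)

166.036°W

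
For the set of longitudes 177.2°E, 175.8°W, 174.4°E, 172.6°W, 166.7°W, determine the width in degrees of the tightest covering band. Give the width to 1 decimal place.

Sort the longitudes: -175.8°, -172.6°, -166.7°, +174.4°, +177.2°.
Eastward gaps between consecutive values (wrapping around): 3.2°, 5.9°, 341.1°, 2.8°, 7.0°.
Largest gap = 341.1° ⇒ minimal covering band is its complement: 360° − 341.1° = 18.9°.
Band runs from +174.4° eastward to -166.7°, crossing the antimeridian.

18.9°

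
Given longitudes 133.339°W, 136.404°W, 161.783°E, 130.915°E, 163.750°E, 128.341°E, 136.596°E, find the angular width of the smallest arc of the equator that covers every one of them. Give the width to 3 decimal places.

98.320°

Sort the longitudes: -136.404°, -133.339°, +128.341°, +130.915°, +136.596°, +161.783°, +163.750°.
Eastward gaps between consecutive values (wrapping around): 3.065°, 261.680°, 2.574°, 5.681°, 25.187°, 1.967°, 59.846°.
Largest gap = 261.680° ⇒ minimal covering band is its complement: 360° − 261.680° = 98.320°.
Band runs from +128.341° eastward to -133.339°, crossing the antimeridian.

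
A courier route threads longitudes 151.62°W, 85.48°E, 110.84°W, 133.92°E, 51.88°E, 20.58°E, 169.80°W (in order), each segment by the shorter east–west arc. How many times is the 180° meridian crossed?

Leg 1: -151.62° → +85.48°, shortest Δλ = -122.9° (west) — crosses 180°.
Leg 2: +85.48° → -110.84°, shortest Δλ = 163.68° (east) — crosses 180°.
Leg 3: -110.84° → +133.92°, shortest Δλ = -115.24° (west) — crosses 180°.
Leg 4: +133.92° → +51.88°, shortest Δλ = -82.04° (west) — does not cross 180°.
Leg 5: +51.88° → +20.58°, shortest Δλ = -31.3° (west) — does not cross 180°.
Leg 6: +20.58° → -169.80°, shortest Δλ = 169.62° (east) — crosses 180°.
Total crossings: 4.

4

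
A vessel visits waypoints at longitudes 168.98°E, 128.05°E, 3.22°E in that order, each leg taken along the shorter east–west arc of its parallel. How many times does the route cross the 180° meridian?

0

Leg 1: +168.98° → +128.05°, shortest Δλ = -40.93° (west) — does not cross 180°.
Leg 2: +128.05° → +3.22°, shortest Δλ = -124.83° (west) — does not cross 180°.
Total crossings: 0.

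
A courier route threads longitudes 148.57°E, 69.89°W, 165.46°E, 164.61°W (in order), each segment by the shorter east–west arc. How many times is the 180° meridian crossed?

3

Leg 1: +148.57° → -69.89°, shortest Δλ = 141.54° (east) — crosses 180°.
Leg 2: -69.89° → +165.46°, shortest Δλ = -124.65° (west) — crosses 180°.
Leg 3: +165.46° → -164.61°, shortest Δλ = 29.93° (east) — crosses 180°.
Total crossings: 3.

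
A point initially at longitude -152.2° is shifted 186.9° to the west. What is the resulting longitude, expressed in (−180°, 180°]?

+20.9°

Start at -152.2°; shift −186.9° → -339.1°.
-339.1° lies outside (−180°, 180°]; add 360° → +20.9°.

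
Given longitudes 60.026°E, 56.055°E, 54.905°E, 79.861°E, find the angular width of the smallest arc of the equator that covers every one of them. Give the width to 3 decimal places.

24.956°

Sort the longitudes: +54.905°, +56.055°, +60.026°, +79.861°.
Eastward gaps between consecutive values (wrapping around): 1.150°, 3.971°, 19.835°, 335.044°.
Largest gap = 335.044° ⇒ minimal covering band is its complement: 360° − 335.044° = 24.956°.
Band runs from +54.905° eastward to +79.861°.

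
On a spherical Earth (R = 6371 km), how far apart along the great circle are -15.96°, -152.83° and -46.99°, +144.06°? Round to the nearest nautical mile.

Δλ = 144.06 − -152.83 = 296.89°; wrapped into (−180°, 180°]: -63.11°.
Δφ = -46.99 − -15.96 = -31.03°.
a = sin²(Δφ/2) + cos φ₁ · cos φ₂ · sin²(Δλ/2) = 0.251158.
c = 2·atan2(√a, √(1−a)) = 1.04987 rad → d = 6371·c ≈ 6688.72 km ≈ 3611.62 nmi.

3612 nmi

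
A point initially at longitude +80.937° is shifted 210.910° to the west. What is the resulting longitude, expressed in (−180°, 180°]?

-129.973°

Start at +80.937°; shift −210.910° → -129.973°.
-129.973° already lies in (−180°, 180°].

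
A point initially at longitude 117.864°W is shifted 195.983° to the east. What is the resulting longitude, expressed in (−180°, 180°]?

Start at -117.864°; shift +195.983° → +78.119°.
+78.119° already lies in (−180°, 180°].

78.119°E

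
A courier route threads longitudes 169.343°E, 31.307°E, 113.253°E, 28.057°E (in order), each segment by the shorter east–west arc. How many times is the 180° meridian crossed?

Leg 1: +169.343° → +31.307°, shortest Δλ = -138.036° (west) — does not cross 180°.
Leg 2: +31.307° → +113.253°, shortest Δλ = 81.946° (east) — does not cross 180°.
Leg 3: +113.253° → +28.057°, shortest Δλ = -85.196° (west) — does not cross 180°.
Total crossings: 0.

0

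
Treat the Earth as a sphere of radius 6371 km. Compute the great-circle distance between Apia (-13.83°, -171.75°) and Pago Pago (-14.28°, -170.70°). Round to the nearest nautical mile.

Δλ = -170.70 − -171.75 = 1.05°.
Δφ = -14.28 − -13.83 = -0.45°.
a = sin²(Δφ/2) + cos φ₁ · cos φ₂ · sin²(Δλ/2) = 0.000094.
c = 2·atan2(√a, √(1−a)) = 0.01943 rad → d = 6371·c ≈ 123.82 km ≈ 66.86 nmi.

67 nmi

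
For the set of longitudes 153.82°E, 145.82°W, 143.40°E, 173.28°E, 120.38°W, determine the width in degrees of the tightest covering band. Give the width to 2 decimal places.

96.22°

Sort the longitudes: -145.82°, -120.38°, +143.40°, +153.82°, +173.28°.
Eastward gaps between consecutive values (wrapping around): 25.44°, 263.78°, 10.42°, 19.46°, 40.90°.
Largest gap = 263.78° ⇒ minimal covering band is its complement: 360° − 263.78° = 96.22°.
Band runs from +143.40° eastward to -120.38°, crossing the antimeridian.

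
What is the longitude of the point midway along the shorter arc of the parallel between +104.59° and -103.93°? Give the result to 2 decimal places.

Signed shortest Δλ from +104.59° to -103.93° is +151.48°.
Midpoint longitude = +104.59° + (+151.48°)/2 = +104.59° + 75.74° = +180.33°.
Normalise into (−180°, 180°]: -179.67°.
(The naïve average (+104.59 + -103.93)/2 = 0.33° is on the wrong side of the globe.)

-179.67°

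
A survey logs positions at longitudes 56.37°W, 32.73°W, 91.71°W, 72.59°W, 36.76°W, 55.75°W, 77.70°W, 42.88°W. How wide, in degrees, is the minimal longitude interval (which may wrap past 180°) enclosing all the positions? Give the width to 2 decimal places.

58.98°

Sort the longitudes: -91.71°, -77.70°, -72.59°, -56.37°, -55.75°, -42.88°, -36.76°, -32.73°.
Eastward gaps between consecutive values (wrapping around): 14.01°, 5.11°, 16.22°, 0.62°, 12.87°, 6.12°, 4.03°, 301.02°.
Largest gap = 301.02° ⇒ minimal covering band is its complement: 360° − 301.02° = 58.98°.
Band runs from -91.71° eastward to -32.73°.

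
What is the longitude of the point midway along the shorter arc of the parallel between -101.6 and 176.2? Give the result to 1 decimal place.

Signed shortest Δλ from -101.6° to +176.2° is -82.2°.
Midpoint longitude = -101.6° + (-82.2°)/2 = -101.6° − 41.1° = -142.7°.
(The naïve average (-101.6 + +176.2)/2 = 37.3° is on the wrong side of the globe.)

-142.7°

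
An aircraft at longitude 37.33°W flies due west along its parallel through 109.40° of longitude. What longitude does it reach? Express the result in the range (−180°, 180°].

146.73°W

Start at -37.33°; shift −109.40° → -146.73°.
-146.73° already lies in (−180°, 180°].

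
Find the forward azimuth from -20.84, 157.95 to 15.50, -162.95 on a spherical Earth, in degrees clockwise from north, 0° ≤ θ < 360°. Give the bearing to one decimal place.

Δλ = -162.95 − 157.95 = -320.90°; wrapped into (−180°, 180°]: 39.10°.
θ = atan2( sin Δλ · cos φ₂ , cos φ₁ · sin φ₂ − sin φ₁ · cos φ₂ · cos Δλ )
  = atan2(0.60774, 0.51580) = 49.678° → normalised to [0°, 360°): 49.678°.

49.7°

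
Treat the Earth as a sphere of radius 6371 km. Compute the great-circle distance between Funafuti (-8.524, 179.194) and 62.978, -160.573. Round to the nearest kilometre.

8136 km

Δλ = -160.573 − 179.194 = -339.767°; wrapped into (−180°, 180°]: 20.233°.
Δφ = 62.978 − -8.524 = 71.502°.
a = sin²(Δφ/2) + cos φ₁ · cos φ₂ · sin²(Δλ/2) = 0.355227.
c = 2·atan2(√a, √(1−a)) = 1.27704 rad → d = 6371·c ≈ 8136.05 km.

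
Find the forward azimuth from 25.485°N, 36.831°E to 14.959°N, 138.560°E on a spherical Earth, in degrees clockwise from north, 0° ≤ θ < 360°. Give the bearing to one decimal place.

Δλ = 138.560 − 36.831 = 101.729°.
θ = atan2( sin Δλ · cos φ₂ , cos φ₁ · sin φ₂ − sin φ₁ · cos φ₂ · cos Δλ )
  = atan2(0.94594, 0.31751) = 71.445° → normalised to [0°, 360°): 71.445°.

71.4°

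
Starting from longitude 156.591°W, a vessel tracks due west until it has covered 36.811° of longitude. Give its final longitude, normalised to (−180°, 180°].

166.598°E

Start at -156.591°; shift −36.811° → -193.402°.
-193.402° lies outside (−180°, 180°]; add 360° → +166.598°.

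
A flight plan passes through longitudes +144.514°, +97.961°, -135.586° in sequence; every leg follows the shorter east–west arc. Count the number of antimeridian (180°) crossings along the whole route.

1

Leg 1: +144.514° → +97.961°, shortest Δλ = -46.553° (west) — does not cross 180°.
Leg 2: +97.961° → -135.586°, shortest Δλ = 126.453° (east) — crosses 180°.
Total crossings: 1.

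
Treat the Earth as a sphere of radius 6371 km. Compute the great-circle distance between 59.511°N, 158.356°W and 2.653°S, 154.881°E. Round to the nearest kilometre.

Δλ = 154.881 − -158.356 = 313.237°; wrapped into (−180°, 180°]: -46.763°.
Δφ = -2.653 − 59.511 = -62.164°.
a = sin²(Δφ/2) + cos φ₁ · cos φ₂ · sin²(Δλ/2) = 0.346350.
c = 2·atan2(√a, √(1−a)) = 1.25844 rad → d = 6371·c ≈ 8017.53 km.

8018 km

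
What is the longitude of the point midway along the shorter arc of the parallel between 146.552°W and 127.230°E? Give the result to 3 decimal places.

170.339°E

Signed shortest Δλ from -146.552° to +127.230° is -86.218°.
Midpoint longitude = -146.552° + (-86.218°)/2 = -146.552° − 43.109° = -189.661°.
Normalise into (−180°, 180°]: +170.339°.
(The naïve average (-146.552 + +127.230)/2 = -9.661° is on the wrong side of the globe.)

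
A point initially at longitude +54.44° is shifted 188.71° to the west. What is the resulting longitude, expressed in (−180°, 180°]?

-134.27°

Start at +54.44°; shift −188.71° → -134.27°.
-134.27° already lies in (−180°, 180°].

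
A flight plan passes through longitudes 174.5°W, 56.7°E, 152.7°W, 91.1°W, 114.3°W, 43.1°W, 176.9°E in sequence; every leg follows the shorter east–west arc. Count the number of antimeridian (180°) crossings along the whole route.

3

Leg 1: -174.5° → +56.7°, shortest Δλ = -128.8° (west) — crosses 180°.
Leg 2: +56.7° → -152.7°, shortest Δλ = 150.6° (east) — crosses 180°.
Leg 3: -152.7° → -91.1°, shortest Δλ = 61.6° (east) — does not cross 180°.
Leg 4: -91.1° → -114.3°, shortest Δλ = -23.2° (west) — does not cross 180°.
Leg 5: -114.3° → -43.1°, shortest Δλ = 71.2° (east) — does not cross 180°.
Leg 6: -43.1° → +176.9°, shortest Δλ = -140.0° (west) — crosses 180°.
Total crossings: 3.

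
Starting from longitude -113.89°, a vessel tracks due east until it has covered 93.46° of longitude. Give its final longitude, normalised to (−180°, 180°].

-20.43°

Start at -113.89°; shift +93.46° → -20.43°.
-20.43° already lies in (−180°, 180°].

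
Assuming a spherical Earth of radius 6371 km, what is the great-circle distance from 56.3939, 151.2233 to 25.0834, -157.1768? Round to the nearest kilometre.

Δλ = -157.1768 − 151.2233 = -308.4001°; wrapped into (−180°, 180°]: 51.5999°.
Δφ = 25.0834 − 56.3939 = -31.3105°.
a = sin²(Δφ/2) + cos φ₁ · cos φ₂ · sin²(Δλ/2) = 0.167774.
c = 2·atan2(√a, √(1−a)) = 0.84404 rad → d = 6371·c ≈ 5377.35 km.

5377 km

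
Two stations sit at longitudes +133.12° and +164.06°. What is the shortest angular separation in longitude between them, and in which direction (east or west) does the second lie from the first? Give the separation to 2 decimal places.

Raw difference: 164.06 − 133.12 = 30.94°.
Normalise into (−180°, 180°]: 30.94° stays 30.94°.
Positive ⇒ the second point lies to the east; separation 30.94°.

30.94° east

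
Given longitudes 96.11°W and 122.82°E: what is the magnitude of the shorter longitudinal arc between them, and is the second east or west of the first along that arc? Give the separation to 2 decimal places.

141.07° west

Raw difference: 122.82 − -96.11 = 218.93°.
Normalise into (−180°, 180°]: 218.93° − 360° = -141.07°.
Negative ⇒ the second point lies to the west; separation 141.07°.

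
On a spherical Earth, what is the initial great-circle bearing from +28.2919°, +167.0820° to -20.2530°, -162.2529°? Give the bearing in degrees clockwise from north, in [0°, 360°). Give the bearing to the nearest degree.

Δλ = -162.2529 − 167.0820 = -329.3349°; wrapped into (−180°, 180°]: 30.6651°.
θ = atan2( sin Δλ · cos φ₂ , cos φ₁ · sin φ₂ − sin φ₁ · cos φ₂ · cos Δλ )
  = atan2(0.47849, -0.68729) = 145.155° → normalised to [0°, 360°): 145.155°.

145°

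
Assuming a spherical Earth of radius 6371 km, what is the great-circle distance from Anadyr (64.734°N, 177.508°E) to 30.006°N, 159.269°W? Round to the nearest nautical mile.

2260 nmi

Δλ = -159.269 − 177.508 = -336.777°; wrapped into (−180°, 180°]: 23.223°.
Δφ = 30.006 − 64.734 = -34.728°.
a = sin²(Δφ/2) + cos φ₁ · cos φ₂ · sin²(Δλ/2) = 0.104041.
c = 2·atan2(√a, √(1−a)) = 0.65685 rad → d = 6371·c ≈ 4184.80 km ≈ 2259.61 nmi.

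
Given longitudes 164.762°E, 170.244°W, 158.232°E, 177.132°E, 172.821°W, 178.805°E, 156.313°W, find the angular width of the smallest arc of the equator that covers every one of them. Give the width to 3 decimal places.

45.455°

Sort the longitudes: -172.821°, -170.244°, -156.313°, +158.232°, +164.762°, +177.132°, +178.805°.
Eastward gaps between consecutive values (wrapping around): 2.577°, 13.931°, 314.545°, 6.530°, 12.370°, 1.673°, 8.374°.
Largest gap = 314.545° ⇒ minimal covering band is its complement: 360° − 314.545° = 45.455°.
Band runs from +158.232° eastward to -156.313°, crossing the antimeridian.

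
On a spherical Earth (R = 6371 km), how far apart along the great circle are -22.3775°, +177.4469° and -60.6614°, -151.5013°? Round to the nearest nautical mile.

2638 nmi

Δλ = -151.5013 − 177.4469 = -328.9482°; wrapped into (−180°, 180°]: 31.0518°.
Δφ = -60.6614 − -22.3775 = -38.2839°.
a = sin²(Δφ/2) + cos φ₁ · cos φ₂ · sin²(Δλ/2) = 0.139987.
c = 2·atan2(√a, √(1−a)) = 0.76696 rad → d = 6371·c ≈ 4886.28 km ≈ 2638.38 nmi.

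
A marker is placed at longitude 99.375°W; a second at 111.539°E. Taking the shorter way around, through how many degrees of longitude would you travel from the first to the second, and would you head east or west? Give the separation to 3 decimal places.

149.086° west

Raw difference: 111.539 − -99.375 = 210.914°.
Normalise into (−180°, 180°]: 210.914° − 360° = -149.086°.
Negative ⇒ the second point lies to the west; separation 149.086°.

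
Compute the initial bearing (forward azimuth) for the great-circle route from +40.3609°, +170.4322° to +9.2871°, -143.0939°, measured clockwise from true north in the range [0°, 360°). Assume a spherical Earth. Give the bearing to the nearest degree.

Δλ = -143.0939 − 170.4322 = -313.5261°; wrapped into (−180°, 180°]: 46.4739°.
θ = atan2( sin Δλ · cos φ₂ , cos φ₁ · sin φ₂ − sin φ₁ · cos φ₂ · cos Δλ )
  = atan2(0.71556, -0.31718) = 113.906° → normalised to [0°, 360°): 113.906°.

114°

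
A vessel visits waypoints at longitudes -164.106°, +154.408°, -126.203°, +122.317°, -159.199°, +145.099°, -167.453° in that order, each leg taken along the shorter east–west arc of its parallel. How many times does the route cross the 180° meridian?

Leg 1: -164.106° → +154.408°, shortest Δλ = -41.486° (west) — crosses 180°.
Leg 2: +154.408° → -126.203°, shortest Δλ = 79.389° (east) — crosses 180°.
Leg 3: -126.203° → +122.317°, shortest Δλ = -111.48° (west) — crosses 180°.
Leg 4: +122.317° → -159.199°, shortest Δλ = 78.484° (east) — crosses 180°.
Leg 5: -159.199° → +145.099°, shortest Δλ = -55.702° (west) — crosses 180°.
Leg 6: +145.099° → -167.453°, shortest Δλ = 47.448° (east) — crosses 180°.
Total crossings: 6.

6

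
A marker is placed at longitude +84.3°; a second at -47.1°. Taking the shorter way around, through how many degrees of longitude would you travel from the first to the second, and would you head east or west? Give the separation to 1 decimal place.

Raw difference: -47.1 − 84.3 = -131.4°.
Normalise into (−180°, 180°]: -131.4° stays -131.4°.
Negative ⇒ the second point lies to the west; separation 131.4°.

131.4° west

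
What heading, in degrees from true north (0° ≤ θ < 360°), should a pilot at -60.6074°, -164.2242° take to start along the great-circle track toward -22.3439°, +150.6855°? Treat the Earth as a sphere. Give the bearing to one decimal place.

Δλ = 150.6855 − -164.2242 = 314.9097°; wrapped into (−180°, 180°]: -45.0903°.
θ = atan2( sin Δλ · cos φ₂ , cos φ₁ · sin φ₂ − sin φ₁ · cos φ₂ · cos Δλ )
  = atan2(-0.65505, 0.38235) = -59.728° → normalised to [0°, 360°): 300.272°.

300.3°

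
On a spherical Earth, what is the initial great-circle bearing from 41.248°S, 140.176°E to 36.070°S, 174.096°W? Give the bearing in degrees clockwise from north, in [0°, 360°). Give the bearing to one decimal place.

97.0°

Δλ = -174.096 − 140.176 = -314.272°; wrapped into (−180°, 180°]: 45.728°.
θ = atan2( sin Δλ · cos φ₂ , cos φ₁ · sin φ₂ − sin φ₁ · cos φ₂ · cos Δλ )
  = atan2(0.57877, -0.07066) = 96.960° → normalised to [0°, 360°): 96.960°.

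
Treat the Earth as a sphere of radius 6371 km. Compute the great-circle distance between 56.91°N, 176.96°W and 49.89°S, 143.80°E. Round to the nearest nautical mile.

6701 nmi

Δλ = 143.80 − -176.96 = 320.76°; wrapped into (−180°, 180°]: -39.24°.
Δφ = -49.89 − 56.91 = -106.80°.
a = sin²(Δφ/2) + cos φ₁ · cos φ₂ · sin²(Δλ/2) = 0.684174.
c = 2·atan2(√a, √(1−a)) = 1.94803 rad → d = 6371·c ≈ 12410.88 km ≈ 6701.34 nmi.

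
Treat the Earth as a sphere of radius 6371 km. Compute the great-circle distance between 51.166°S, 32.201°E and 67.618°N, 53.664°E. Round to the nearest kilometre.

Δλ = 53.664 − 32.201 = 21.463°.
Δφ = 67.618 − -51.166 = 118.784°.
a = sin²(Δφ/2) + cos φ₁ · cos φ₂ · sin²(Δλ/2) = 0.749033.
c = 2·atan2(√a, √(1−a)) = 2.09216 rad → d = 6371·c ≈ 13329.18 km.

13329 km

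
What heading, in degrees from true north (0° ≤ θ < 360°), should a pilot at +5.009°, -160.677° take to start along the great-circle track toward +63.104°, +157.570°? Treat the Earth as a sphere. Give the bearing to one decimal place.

Δλ = 157.570 − -160.677 = 318.247°; wrapped into (−180°, 180°]: -41.753°.
θ = atan2( sin Δλ · cos φ₂ , cos φ₁ · sin φ₂ − sin φ₁ · cos φ₂ · cos Δλ )
  = atan2(-0.30124, 0.85896) = -19.326° → normalised to [0°, 360°): 340.674°.

340.7°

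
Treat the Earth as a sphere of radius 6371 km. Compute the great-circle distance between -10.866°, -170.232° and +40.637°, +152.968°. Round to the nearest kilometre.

Δλ = 152.968 − -170.232 = 323.200°; wrapped into (−180°, 180°]: -36.800°.
Δφ = 40.637 − -10.866 = 51.503°.
a = sin²(Δφ/2) + cos φ₁ · cos φ₂ · sin²(Δλ/2) = 0.263015.
c = 2·atan2(√a, √(1−a)) = 1.07700 rad → d = 6371·c ≈ 6861.58 km.

6862 km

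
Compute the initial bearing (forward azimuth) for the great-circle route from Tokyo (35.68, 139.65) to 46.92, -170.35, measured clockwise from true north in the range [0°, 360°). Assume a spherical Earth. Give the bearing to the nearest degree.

57°

Δλ = -170.35 − 139.65 = -310.00°; wrapped into (−180°, 180°]: 50.00°.
θ = atan2( sin Δλ · cos φ₂ , cos φ₁ · sin φ₂ − sin φ₁ · cos φ₂ · cos Δλ )
  = atan2(0.52322, 0.33722) = 57.198° → normalised to [0°, 360°): 57.198°.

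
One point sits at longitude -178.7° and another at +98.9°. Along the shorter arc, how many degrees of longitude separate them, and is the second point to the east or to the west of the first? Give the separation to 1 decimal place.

82.4° west

Raw difference: 98.9 − -178.7 = 277.6°.
Normalise into (−180°, 180°]: 277.6° − 360° = -82.4°.
Negative ⇒ the second point lies to the west; separation 82.4°.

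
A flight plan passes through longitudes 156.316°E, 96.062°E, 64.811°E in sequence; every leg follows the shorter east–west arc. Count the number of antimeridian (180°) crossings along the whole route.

0

Leg 1: +156.316° → +96.062°, shortest Δλ = -60.254° (west) — does not cross 180°.
Leg 2: +96.062° → +64.811°, shortest Δλ = -31.251° (west) — does not cross 180°.
Total crossings: 0.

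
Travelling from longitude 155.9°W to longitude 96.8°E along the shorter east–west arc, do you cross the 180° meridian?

Yes

Naïve |96.8 − -155.9| = 252.7° > 180°, so the shorter arc goes the other way round — across 180°.
Signed shortest Δλ = ((96.8 − -155.9 + 180) mod 360) − 180 = -107.3°.
Going west by 107.3° from -155.9° passes through 180° before reaching +96.8°.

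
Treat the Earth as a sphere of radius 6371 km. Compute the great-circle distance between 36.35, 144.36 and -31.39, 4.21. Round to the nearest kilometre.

16321 km

Δλ = 4.21 − 144.36 = -140.15°.
Δφ = -31.39 − 36.35 = -67.74°.
a = sin²(Δφ/2) + cos φ₁ · cos φ₂ · sin²(Δλ/2) = 0.918279.
c = 2·atan2(√a, √(1−a)) = 2.56177 rad → d = 6371·c ≈ 16321.02 km.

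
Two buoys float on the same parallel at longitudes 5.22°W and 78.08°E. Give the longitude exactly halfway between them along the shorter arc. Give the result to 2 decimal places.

36.43°E

Signed shortest Δλ from -5.22° to +78.08° is +83.30°.
Midpoint longitude = -5.22° + (+83.30°)/2 = -5.22° + 41.65° = +36.43°.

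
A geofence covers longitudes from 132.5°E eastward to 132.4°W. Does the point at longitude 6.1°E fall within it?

Band width going east from +132.5° to -132.4°: ((-132.4 − 132.5) mod 360) = 95.1°.
Offset of +6.1° east of the west edge: ((6.1 − 132.5) mod 360) = 233.6°.
233.6° > 95.1° ⇒ outside.

No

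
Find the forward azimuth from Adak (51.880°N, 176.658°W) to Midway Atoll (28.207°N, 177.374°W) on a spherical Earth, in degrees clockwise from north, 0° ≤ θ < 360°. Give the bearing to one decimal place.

Δλ = -177.374 − -176.658 = -0.716°.
θ = atan2( sin Δλ · cos φ₂ , cos φ₁ · sin φ₂ − sin φ₁ · cos φ₂ · cos Δλ )
  = atan2(-0.01101, -0.40146) = -178.429° → normalised to [0°, 360°): 181.571°.

181.6°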